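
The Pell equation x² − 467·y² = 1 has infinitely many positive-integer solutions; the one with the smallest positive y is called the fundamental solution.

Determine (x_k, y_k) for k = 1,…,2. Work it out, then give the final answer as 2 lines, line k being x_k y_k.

1625626 75225
5285319783751 244575431700

√467 → a₀=21, period (1,1,1,1,3,…,1,1,42); ℓ=14 even so k=13
k=0  a_k=21  p_k/q_k = 21/1
…
k=2  a_k=1  p_k/q_k = 43/2
…
k=4  a_k=1  p_k/q_k = 108/5
…
k=7  a_k=21  p_k/q_k = 27164/1257
k=8  a_k=3  p_k/q_k = 82767/3830
k=9  a_k=3  p_k/q_k = 275465/12747
…
k=12  a_k=1  p_k/q_k = 991929/45901
k=13  a_k=1  p_k/q_k = 1625626/75225
(x₁, y₁) = (1625626, 75225);  1625626² − 467·75225² = 1 ✓
(1625626+75225√467)^2 = 5285319783751 + 244575431700√467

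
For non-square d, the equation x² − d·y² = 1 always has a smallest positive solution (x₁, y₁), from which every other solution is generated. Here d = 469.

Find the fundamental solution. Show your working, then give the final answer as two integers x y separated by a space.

137215 6336

√469 = [21; 1,1,1,10,6,10,1,1,1,42, …], period ℓ=10 (even) → k=9
i=0: a=21 ⇒ p=21, q=1
…
i=2: a=1 ⇒ p=43, q=2
…
i=6: a=10 ⇒ p=42923, q=1982
…
i=8: a=1 ⇒ p=90069, q=4159
i=9: a=1 ⇒ p=137215, q=6336
→ (137215, 6336).  Check: 137215²=18827956225, 469·6336²=18827956224, difference 1.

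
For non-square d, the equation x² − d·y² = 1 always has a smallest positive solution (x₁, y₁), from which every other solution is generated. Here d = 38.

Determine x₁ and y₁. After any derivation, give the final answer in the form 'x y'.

37 6

[6; 6,12] for √38; ℓ=2 ⇒ convergent index 1
i=0: a=6 ⇒ p=6, q=1
i=1: a=6 ⇒ p=37, q=6
fundamental: x₁=37, y₁=6  (since 1369 − 38·36 = 1)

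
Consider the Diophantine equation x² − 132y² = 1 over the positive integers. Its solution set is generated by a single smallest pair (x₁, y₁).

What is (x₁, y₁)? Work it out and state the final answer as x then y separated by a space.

d=132: √d = [11; 2,22] (ℓ=2, even), read p_1/q_1
a_0=11:  p_0=11·1+0=11,  q_0=11·0+1=1
a_1=2:  p_1=2·11+1=23,  q_1=2·1+0=2
(x₁, y₁) = (23, 2);  23² − 132·2² = 1 ✓

23 2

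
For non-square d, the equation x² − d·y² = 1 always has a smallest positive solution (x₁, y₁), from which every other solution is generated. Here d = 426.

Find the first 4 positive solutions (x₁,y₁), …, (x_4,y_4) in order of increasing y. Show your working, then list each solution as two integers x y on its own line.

88751 4300
15753480001 763258600
2796274207048751 135479928012900
496344264283813920001 24047958181382517200

√426 = [20; 1,1,1,3,2,6,2,3,1,1,1,40, …], period ℓ=12 (even) → k=11
i=0: a=20 ⇒ p=20, q=1
i=1: a=1 ⇒ p=21, q=1
…
i=3: a=1 ⇒ p=62, q=3
i=4: a=3 ⇒ p=227, q=11
i=5: a=2 ⇒ p=516, q=25
…
i=7: a=2 ⇒ p=7162, q=347
i=8: a=3 ⇒ p=24809, q=1202
…
i=10: a=1 ⇒ p=56780, q=2751
i=11: a=1 ⇒ p=88751, q=4300
→ (88751, 4300).  Check: 88751²=7876740001, 426·4300²=7876740000, difference 1.
k=2:  x_2 = 88751·88751+426·4300·4300 = 15753480001,  y_2 = 88751·4300+4300·88751 = 763258600
k=3:  x_3 = 88751·15753480001+426·4300·763258600 = 2796274207048751,  y_3 = 88751·763258600+4300·15753480001 = 135479928012900
k=4:  x_4 = 88751·2796274207048751+426·4300·135479928012900 = 496344264283813920001,  y_4 = 88751·135479928012900+4300·2796274207048751 = 24047958181382517200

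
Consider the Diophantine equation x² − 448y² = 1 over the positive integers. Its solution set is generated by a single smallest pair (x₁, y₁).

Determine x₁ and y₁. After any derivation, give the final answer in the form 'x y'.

[21; 6,42] for √448; ℓ=2 ⇒ convergent index 1
a_0=21:  p_0=21·1+0=21,  q_0=21·0+1=1
a_1=6:  p_1=6·21+1=127,  q_1=6·1+0=6
→ (127, 6).  Check: 127²=16129, 448·6²=16128, difference 1.

127 6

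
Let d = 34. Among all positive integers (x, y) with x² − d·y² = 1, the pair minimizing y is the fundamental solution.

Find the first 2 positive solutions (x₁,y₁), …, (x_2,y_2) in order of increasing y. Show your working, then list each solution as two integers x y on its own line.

35 6
2449 420

√34 = [5; 1,4,1,10, …], period ℓ=4 (even) → k=3
a_0=5:  p_0=5·1+0=5,  q_0=5·0+1=1
a_1=1:  p_1=1·5+1=6,  q_1=1·1+0=1
a_2=4:  p_2=4·6+5=29,  q_2=4·1+1=5
a_3=1:  p_3=1·29+6=35,  q_3=1·5+1=6
→ (35, 6).  Check: 35²=1225, 34·6²=1224, difference 1.
(x_2, y_2) = (35·35 + 34·6·6, 35·6 + 6·35) = (2449, 420)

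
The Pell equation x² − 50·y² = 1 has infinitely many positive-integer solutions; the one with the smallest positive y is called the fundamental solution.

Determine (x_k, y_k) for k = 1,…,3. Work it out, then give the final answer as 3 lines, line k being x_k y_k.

√50 → a₀=7, period (14); ℓ=1 odd so k=1
k=0  a_k=7  p_k/q_k = 7/1
k=1  a_k=14  p_k/q_k = 99/14
→ (99, 14).  Check: 99²=9801, 50·14²=9800, difference 1.
(x_2, y_2) = (99·99 + 50·14·14, 99·14 + 14·99) = (19601, 2772)
(x_3, y_3) = (99·19601 + 50·14·2772, 99·2772 + 14·19601) = (3880899, 548842)

99 14
19601 2772
3880899 548842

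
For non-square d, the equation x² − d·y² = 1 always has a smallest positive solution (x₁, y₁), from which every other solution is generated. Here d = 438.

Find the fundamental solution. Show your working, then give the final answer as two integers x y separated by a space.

d=438: √d = [20; 1,12,1,40] (ℓ=4, even), read p_3/q_3
k=0  a_k=20  p_k/q_k = 20/1
…
k=2  a_k=12  p_k/q_k = 272/13
k=3  a_k=1  p_k/q_k = 293/14
(x₁, y₁) = (293, 14);  293² − 438·14² = 1 ✓

293 14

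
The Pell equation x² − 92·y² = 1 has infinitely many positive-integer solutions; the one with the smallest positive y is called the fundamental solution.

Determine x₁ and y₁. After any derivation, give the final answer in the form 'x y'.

√92 = [9; 1,1,2,4,2,1,1,18, …], period ℓ=8 (even) → k=7
a_0=9:  p_0=9·1+0=9,  q_0=9·0+1=1
…
a_2=1:  p_2=1·10+9=19,  q_2=1·1+1=2
a_3=2:  p_3=2·19+10=48,  q_3=2·2+1=5
a_4=4:  p_4=4·48+19=211,  q_4=4·5+2=22
a_5=2:  p_5=2·211+48=470,  q_5=2·22+5=49
a_6=1:  p_6=1·470+211=681,  q_6=1·49+22=71
a_7=1:  p_7=1·681+470=1151,  q_7=1·71+49=120
→ (1151, 120).  Check: 1151²=1324801, 92·120²=1324800, difference 1.

1151 120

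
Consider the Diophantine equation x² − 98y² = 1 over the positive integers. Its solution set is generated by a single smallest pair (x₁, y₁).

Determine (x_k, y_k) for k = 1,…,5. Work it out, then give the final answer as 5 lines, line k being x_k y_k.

[9; 1,8,1,18] for √98; ℓ=4 ⇒ convergent index 3
step 0: (9, 1)  from 9·(1,0) + (0,1)
…
step 2: (89, 9)  from 8·(10,1) + (9,1)
step 3: (99, 10)  from 1·(89,9) + (10,1)
fundamental: x₁=99, y₁=10  (since 9801 − 98·100 = 1)
(99+10√98)^2 = 19601 + 1980√98
(99+10√98)^3 = 3880899 + 392030√98
(99+10√98)^4 = 768398401 + 77619960√98
(99+10√98)^5 = 152139002499 + 15368360050√98

99 10
19601 1980
3880899 392030
768398401 77619960
152139002499 15368360050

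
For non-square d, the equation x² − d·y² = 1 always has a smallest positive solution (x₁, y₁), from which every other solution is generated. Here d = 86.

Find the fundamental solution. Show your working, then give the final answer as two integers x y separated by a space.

10405 1122

√86 → a₀=9, period (3,1,1,1,8,1,1,1,3,18); ℓ=10 even so k=9
a_0=9:  p_0=9·1+0=9,  q_0=9·0+1=1
a_1=3:  p_1=3·9+1=28,  q_1=3·1+0=3
a_2=1:  p_2=1·28+9=37,  q_2=1·3+1=4
a_3=1:  p_3=1·37+28=65,  q_3=1·4+3=7
a_4=1:  p_4=1·65+37=102,  q_4=1·7+4=11
…
a_6=1:  p_6=1·881+102=983,  q_6=1·95+11=106
a_7=1:  p_7=1·983+881=1864,  q_7=1·106+95=201
a_8=1:  p_8=1·1864+983=2847,  q_8=1·201+106=307
a_9=3:  p_9=3·2847+1864=10405,  q_9=3·307+201=1122
fundamental: x₁=10405, y₁=1122  (since 108264025 − 86·1258884 = 1)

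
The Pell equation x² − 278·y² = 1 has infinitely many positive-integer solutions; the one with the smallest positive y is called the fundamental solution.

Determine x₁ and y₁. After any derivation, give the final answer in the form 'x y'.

√278 = [16; 1,2,16,2,1,32, …], period ℓ=6 (even) → k=5
k=0  a_k=16  p_k/q_k = 16/1
k=1  a_k=1  p_k/q_k = 17/1
k=2  a_k=2  p_k/q_k = 50/3
k=3  a_k=16  p_k/q_k = 817/49
k=4  a_k=2  p_k/q_k = 1684/101
k=5  a_k=1  p_k/q_k = 2501/150
(x₁, y₁) = (2501, 150);  2501² − 278·150² = 1 ✓

2501 150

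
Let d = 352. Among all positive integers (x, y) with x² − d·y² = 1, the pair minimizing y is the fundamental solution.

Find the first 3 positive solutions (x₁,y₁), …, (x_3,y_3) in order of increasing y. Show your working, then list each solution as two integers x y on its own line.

77617 4137
12048797377 642203058
1870383011943601 99691749501435

√352 → a₀=18, period (1,3,5,9,5,3,1,36); ℓ=8 even so k=7
k=0  a_k=18  p_k/q_k = 18/1
k=1  a_k=1  p_k/q_k = 19/1
…
k=3  a_k=5  p_k/q_k = 394/21
…
k=5  a_k=5  p_k/q_k = 18499/986
k=6  a_k=3  p_k/q_k = 59118/3151
k=7  a_k=1  p_k/q_k = 77617/4137
fundamental: x₁=77617, y₁=4137  (since 6024398689 − 352·17114769 = 1)
k=2:  x_2 = 77617·77617+352·4137·4137 = 12048797377,  y_2 = 77617·4137+4137·77617 = 642203058
k=3:  x_3 = 77617·12048797377+352·4137·642203058 = 1870383011943601,  y_3 = 77617·642203058+4137·12048797377 = 99691749501435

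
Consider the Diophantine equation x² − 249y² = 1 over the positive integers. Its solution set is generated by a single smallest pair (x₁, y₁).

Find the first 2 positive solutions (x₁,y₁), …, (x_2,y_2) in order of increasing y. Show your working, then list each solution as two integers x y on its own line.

8553815 542076
146335502108449 9273635639880

d=249: √d = [15; 1,3,1,1,5,…,3,1,30] (ℓ=16, even), read p_15/q_15
k=0  a_k=15  p_k/q_k = 15/1
k=1  a_k=1  p_k/q_k = 16/1
k=2  a_k=3  p_k/q_k = 63/4
k=3  a_k=1  p_k/q_k = 79/5
k=4  a_k=1  p_k/q_k = 142/9
k=5  a_k=5  p_k/q_k = 789/50
…
k=8  a_k=10  p_k/q_k = 36751/2329
k=9  a_k=3  p_k/q_k = 113835/7214
k=10  a_k=1  p_k/q_k = 150586/9543
k=11  a_k=5  p_k/q_k = 866765/54929
k=12  a_k=1  p_k/q_k = 1017351/64472
k=13  a_k=1  p_k/q_k = 1884116/119401
k=14  a_k=3  p_k/q_k = 6669699/422675
k=15  a_k=1  p_k/q_k = 8553815/542076
→ (8553815, 542076).  Check: 8553815²=73167751054225, 249·542076²=73167751054224, difference 1.
n=2: (8553815,542076)∘(8553815,542076) = (8553815·8553815+249·542076·542076, 8553815·542076+542076·8553815) = (146335502108449,9273635639880)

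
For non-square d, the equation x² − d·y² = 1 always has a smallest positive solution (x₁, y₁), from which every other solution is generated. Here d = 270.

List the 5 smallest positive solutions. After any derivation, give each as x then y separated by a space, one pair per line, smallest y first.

5291 322
55989361 3407404
592479412811 36057148806
6269617090376641 381556745257688
66345087457886202251 4037633442259705610

[16; 2,3,6,3,2,32] for √270; ℓ=6 ⇒ convergent index 5
a_0=16:  p_0=16·1+0=16,  q_0=16·0+1=1
a_1=2:  p_1=2·16+1=33,  q_1=2·1+0=2
…
a_3=6:  p_3=6·115+33=723,  q_3=6·7+2=44
a_4=3:  p_4=3·723+115=2284,  q_4=3·44+7=139
a_5=2:  p_5=2·2284+723=5291,  q_5=2·139+44=322
fundamental: x₁=5291, y₁=322  (since 27994681 − 270·103684 = 1)
(5291+322√270)^2 = 55989361 + 3407404√270
(5291+322√270)^3 = 592479412811 + 36057148806√270
(5291+322√270)^4 = 6269617090376641 + 381556745257688√270
(5291+322√270)^5 = 66345087457886202251 + 4037633442259705610√270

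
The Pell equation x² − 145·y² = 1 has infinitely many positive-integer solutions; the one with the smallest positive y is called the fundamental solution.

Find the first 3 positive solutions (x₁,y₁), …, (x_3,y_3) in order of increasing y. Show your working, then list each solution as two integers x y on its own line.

289 24
167041 13872
96549409 8017992

√145 = [12; 24, …], period ℓ=1 (odd) → k=1
i=0: a=12 ⇒ p=12, q=1
i=1: a=24 ⇒ p=289, q=24
(x₁, y₁) = (289, 24);  289² − 145·24² = 1 ✓
(x_2, y_2) = (289·289 + 145·24·24, 289·24 + 24·289) = (167041, 13872)
(x_3, y_3) = (289·167041 + 145·24·13872, 289·13872 + 24·167041) = (96549409, 8017992)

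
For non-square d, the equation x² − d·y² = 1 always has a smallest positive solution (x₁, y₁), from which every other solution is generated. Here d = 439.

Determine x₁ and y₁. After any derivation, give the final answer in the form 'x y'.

√439 → a₀=20, period (1,19,1,40); ℓ=4 even so k=3
i=0: a=20 ⇒ p=20, q=1
i=1: a=1 ⇒ p=21, q=1
i=2: a=19 ⇒ p=419, q=20
i=3: a=1 ⇒ p=440, q=21
(x₁, y₁) = (440, 21);  440² − 439·21² = 1 ✓

440 21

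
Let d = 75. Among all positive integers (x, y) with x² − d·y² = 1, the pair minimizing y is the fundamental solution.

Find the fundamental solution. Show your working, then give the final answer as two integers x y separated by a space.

26 3

√75 = [8; 1,1,1,16, …], period ℓ=4 (even) → k=3
k=0  a_k=8  p_k/q_k = 8/1
…
k=2  a_k=1  p_k/q_k = 17/2
k=3  a_k=1  p_k/q_k = 26/3
(x₁, y₁) = (26, 3);  26² − 75·3² = 1 ✓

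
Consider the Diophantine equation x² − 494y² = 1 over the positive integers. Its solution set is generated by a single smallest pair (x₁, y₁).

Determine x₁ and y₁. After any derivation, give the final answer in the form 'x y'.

73035 3286

√494 → a₀=22, period (4,2,2,1,2,1,2,2,4,44); ℓ=10 even so k=9
step 0: (22, 1)  from 22·(1,0) + (0,1)
…
step 2: (200, 9)  from 2·(89,4) + (22,1)
…
step 8: (16514, 743)  from 2·(6979,314) + (2556,115)
step 9: (73035, 3286)  from 4·(16514,743) + (6979,314)
→ (73035, 3286).  Check: 73035²=5334111225, 494·3286²=5334111224, difference 1.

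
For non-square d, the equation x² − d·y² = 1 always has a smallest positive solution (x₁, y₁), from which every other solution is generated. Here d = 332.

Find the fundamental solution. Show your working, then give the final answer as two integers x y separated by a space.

13447 738

d=332: √d = [18; 4,1,1,8,1,1,4,36] (ℓ=8, even), read p_7/q_7
a_0=18:  p_0=18·1+0=18,  q_0=18·0+1=1
…
a_3=1:  p_3=1·91+73=164,  q_3=1·5+4=9
…
a_6=1:  p_6=1·1567+1403=2970,  q_6=1·86+77=163
a_7=4:  p_7=4·2970+1567=13447,  q_7=4·163+86=738
→ (13447, 738).  Check: 13447²=180821809, 332·738²=180821808, difference 1.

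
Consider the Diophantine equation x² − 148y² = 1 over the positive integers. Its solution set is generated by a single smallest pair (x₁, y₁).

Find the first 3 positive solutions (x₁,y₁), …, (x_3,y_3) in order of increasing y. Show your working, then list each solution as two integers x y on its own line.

73 6
10657 876
1555849 127890

√148 = [12; 6,24, …], period ℓ=2 (even) → k=1
k=0  a_k=12  p_k/q_k = 12/1
k=1  a_k=6  p_k/q_k = 73/6
→ (73, 6).  Check: 73²=5329, 148·6²=5328, difference 1.
(73+6√148)^2 = 10657 + 876√148
(73+6√148)^3 = 1555849 + 127890√148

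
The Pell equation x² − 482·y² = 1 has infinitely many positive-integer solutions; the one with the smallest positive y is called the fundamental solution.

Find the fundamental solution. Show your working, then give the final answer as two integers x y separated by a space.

483 22

√482 → a₀=21, period (1,20,1,42); ℓ=4 even so k=3
k=0  a_k=21  p_k/q_k = 21/1
k=1  a_k=1  p_k/q_k = 22/1
k=2  a_k=20  p_k/q_k = 461/21
k=3  a_k=1  p_k/q_k = 483/22
(x₁, y₁) = (483, 22);  483² − 482·22² = 1 ✓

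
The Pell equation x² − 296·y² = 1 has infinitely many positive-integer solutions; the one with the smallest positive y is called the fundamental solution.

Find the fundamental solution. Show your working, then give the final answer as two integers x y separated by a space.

[17; 4,1,7,1,4,34] for √296; ℓ=6 ⇒ convergent index 5
step 0: (17, 1)  from 17·(1,0) + (0,1)
…
step 2: (86, 5)  from 1·(69,4) + (17,1)
…
step 4: (757, 44)  from 1·(671,39) + (86,5)
step 5: (3699, 215)  from 4·(757,44) + (671,39)
fundamental: x₁=3699, y₁=215  (since 13682601 − 296·46225 = 1)

3699 215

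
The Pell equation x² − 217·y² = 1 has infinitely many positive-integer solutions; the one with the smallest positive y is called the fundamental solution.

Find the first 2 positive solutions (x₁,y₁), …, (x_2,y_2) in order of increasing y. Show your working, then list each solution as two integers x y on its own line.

3844063 260952
29553640695937 2006231855952

d=217: √d = [14; 1,2,1,2,1,…,2,1,28] (ℓ=16, even), read p_15/q_15
i=0: a=14 ⇒ p=14, q=1
i=1: a=1 ⇒ p=15, q=1
i=2: a=2 ⇒ p=44, q=3
i=3: a=1 ⇒ p=59, q=4
i=4: a=2 ⇒ p=162, q=11
i=5: a=1 ⇒ p=221, q=15
…
i=7: a=9 ⇒ p=3668, q=249
i=8: a=4 ⇒ p=15055, q=1022
i=9: a=9 ⇒ p=139163, q=9447
i=10: a=1 ⇒ p=154218, q=10469
i=11: a=1 ⇒ p=293381, q=19916
i=12: a=2 ⇒ p=740980, q=50301
…
i=14: a=2 ⇒ p=2809702, q=190735
i=15: a=1 ⇒ p=3844063, q=260952
fundamental: x₁=3844063, y₁=260952  (since 14776820347969 − 217·68095946304 = 1)
n=2: (3844063,260952)∘(3844063,260952) = (3844063·3844063+217·260952·260952, 3844063·260952+260952·3844063) = (29553640695937,2006231855952)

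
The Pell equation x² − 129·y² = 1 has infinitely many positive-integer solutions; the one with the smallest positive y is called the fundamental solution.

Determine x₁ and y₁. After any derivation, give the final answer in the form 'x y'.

16855 1484

√129 → a₀=11, period (2,1,3,1,6,1,3,1,2,22); ℓ=10 even so k=9
i=0: a=11 ⇒ p=11, q=1
…
i=8: a=1 ⇒ p=6031, q=531
i=9: a=2 ⇒ p=16855, q=1484
→ (16855, 1484).  Check: 16855²=284091025, 129·1484²=284091024, difference 1.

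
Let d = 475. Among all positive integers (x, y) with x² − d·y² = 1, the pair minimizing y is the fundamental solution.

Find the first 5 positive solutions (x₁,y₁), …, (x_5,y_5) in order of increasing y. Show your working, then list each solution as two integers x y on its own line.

57799 2652
6681448801 306565896
772362118440199 35438404443156
89283516160768675201 4096608676513381392
10320995900380175197444999 473559769752155457709260

√475 → a₀=21, period (1,3,1,6,2,6,1,3,1,42); ℓ=10 even so k=9
step 0: (21, 1)  from 21·(1,0) + (0,1)
…
step 2: (87, 4)  from 3·(22,1) + (21,1)
step 3: (109, 5)  from 1·(87,4) + (22,1)
…
step 7: (11878, 545)  from 1·(10287,472) + (1591,73)
step 8: (45921, 2107)  from 3·(11878,545) + (10287,472)
step 9: (57799, 2652)  from 1·(45921,2107) + (11878,545)
→ (57799, 2652).  Check: 57799²=3340724401, 475·2652²=3340724400, difference 1.
(57799+2652√475)^2 = 6681448801 + 306565896√475
(57799+2652√475)^3 = 772362118440199 + 35438404443156√475
(57799+2652√475)^4 = 89283516160768675201 + 4096608676513381392√475
(57799+2652√475)^5 = 10320995900380175197444999 + 473559769752155457709260√475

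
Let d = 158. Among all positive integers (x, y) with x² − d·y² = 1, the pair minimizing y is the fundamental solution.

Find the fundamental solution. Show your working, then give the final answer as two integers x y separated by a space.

√158 = [12; 1,1,3,12,3,1,1,24, …], period ℓ=8 (even) → k=7
step 0: (12, 1)  from 12·(1,0) + (0,1)
…
step 4: (1081, 86)  from 12·(88,7) + (25,2)
step 5: (3331, 265)  from 3·(1081,86) + (88,7)
step 6: (4412, 351)  from 1·(3331,265) + (1081,86)
step 7: (7743, 616)  from 1·(4412,351) + (3331,265)
(x₁, y₁) = (7743, 616);  7743² − 158·616² = 1 ✓

7743 616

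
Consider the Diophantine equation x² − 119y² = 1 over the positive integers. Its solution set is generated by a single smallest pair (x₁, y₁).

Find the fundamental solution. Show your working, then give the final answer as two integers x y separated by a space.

d=119: √d = [10; 1,9,1,20] (ℓ=4, even), read p_3/q_3
k=0  a_k=10  p_k/q_k = 10/1
…
k=2  a_k=9  p_k/q_k = 109/10
k=3  a_k=1  p_k/q_k = 120/11
fundamental: x₁=120, y₁=11  (since 14400 − 119·121 = 1)

120 11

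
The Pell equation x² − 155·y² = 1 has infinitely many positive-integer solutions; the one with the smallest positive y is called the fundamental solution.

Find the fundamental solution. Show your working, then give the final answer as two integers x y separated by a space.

d=155: √d = [12; 2,4,2,24] (ℓ=4, even), read p_3/q_3
step 0: (12, 1)  from 12·(1,0) + (0,1)
…
step 2: (112, 9)  from 4·(25,2) + (12,1)
step 3: (249, 20)  from 2·(112,9) + (25,2)
fundamental: x₁=249, y₁=20  (since 62001 − 155·400 = 1)

249 20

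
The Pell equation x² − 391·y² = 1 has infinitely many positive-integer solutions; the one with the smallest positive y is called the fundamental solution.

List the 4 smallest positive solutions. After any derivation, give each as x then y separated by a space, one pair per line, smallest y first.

7338680 371133
107712448284799 5447252648880
1580934379957370111960 79951288138564985667
23203943031010998074028940801 1173473838473442730776750240

√391 → a₀=19, period (1,3,2,2,1,…,3,1,38); ℓ=16 even so k=15
step 0: (19, 1)  from 19·(1,0) + (0,1)
step 1: (20, 1)  from 1·(19,1) + (1,0)
…
step 4: (435, 22)  from 2·(178,9) + (79,4)
…
step 8: (52519, 2656)  from 19·(2709,137) + (1048,53)
step 9: (107747, 5449)  from 2·(52519,2656) + (2709,137)
…
step 11: (268013, 13554)  from 1·(160266,8105) + (107747,5449)
…
step 14: (5678083, 287153)  from 3·(1660597,83980) + (696292,35213)
step 15: (7338680, 371133)  from 1·(5678083,287153) + (1660597,83980)
→ (7338680, 371133).  Check: 7338680²=53856224142400, 391·371133²=53856224142399, difference 1.
(x_2, y_2) = (7338680·7338680 + 391·371133·371133, 7338680·371133 + 371133·7338680) = (107712448284799, 5447252648880)
(x_3, y_3) = (7338680·107712448284799 + 391·371133·5447252648880, 7338680·5447252648880 + 371133·107712448284799) = (1580934379957370111960, 79951288138564985667)
(x_4, y_4) = (7338680·1580934379957370111960 + 391·371133·79951288138564985667, 7338680·79951288138564985667 + 371133·1580934379957370111960) = (23203943031010998074028940801, 1173473838473442730776750240)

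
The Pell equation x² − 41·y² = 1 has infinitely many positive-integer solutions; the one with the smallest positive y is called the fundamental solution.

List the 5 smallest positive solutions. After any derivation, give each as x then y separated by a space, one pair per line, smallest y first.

2049 320
8396801 1311360
34410088449 5373952960
141012534067201 22022457918720
577869330197301249 90248027176961600

[6; 2,2,12] for √41; ℓ=3 ⇒ convergent index 5
step 0: (6, 1)  from 6·(1,0) + (0,1)
…
step 4: (826, 129)  from 2·(397,62) + (32,5)
step 5: (2049, 320)  from 2·(826,129) + (397,62)
→ (2049, 320).  Check: 2049²=4198401, 41·320²=4198400, difference 1.
(x_2, y_2) = (2049·2049 + 41·320·320, 2049·320 + 320·2049) = (8396801, 1311360)
(x_3, y_3) = (2049·8396801 + 41·320·1311360, 2049·1311360 + 320·8396801) = (34410088449, 5373952960)
(x_4, y_4) = (2049·34410088449 + 41·320·5373952960, 2049·5373952960 + 320·34410088449) = (141012534067201, 22022457918720)
(x_5, y_5) = (2049·141012534067201 + 41·320·22022457918720, 2049·22022457918720 + 320·141012534067201) = (577869330197301249, 90248027176961600)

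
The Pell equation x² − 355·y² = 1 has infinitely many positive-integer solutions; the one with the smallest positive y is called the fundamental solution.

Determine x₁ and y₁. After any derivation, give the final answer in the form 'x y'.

954809 50676

[18; 1,5,3,3,1,6,1,3,3,5,1,36] for √355; ℓ=12 ⇒ convergent index 11
step 0: (18, 1)  from 18·(1,0) + (0,1)
…
step 4: (1187, 63)  from 3·(358,19) + (113,6)
…
step 6: (10457, 555)  from 6·(1545,82) + (1187,63)
step 7: (12002, 637)  from 1·(10457,555) + (1545,82)
…
step 10: (803418, 42641)  from 5·(151391,8035) + (46463,2466)
step 11: (954809, 50676)  from 1·(803418,42641) + (151391,8035)
fundamental: x₁=954809, y₁=50676  (since 911660226481 − 355·2568056976 = 1)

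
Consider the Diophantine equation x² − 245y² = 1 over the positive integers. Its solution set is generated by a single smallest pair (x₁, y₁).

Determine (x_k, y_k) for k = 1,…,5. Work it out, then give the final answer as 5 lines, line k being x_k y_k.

√245 = [15; 1,1,1,7,6,7,1,1,1,30, …], period ℓ=10 (even) → k=9
i=0: a=15 ⇒ p=15, q=1
…
i=7: a=1 ⇒ p=18016, q=1151
i=8: a=1 ⇒ p=33825, q=2161
i=9: a=1 ⇒ p=51841, q=3312
(x₁, y₁) = (51841, 3312);  51841² − 245·3312² = 1 ✓
n=2: (51841,3312)∘(51841,3312) = (51841·51841+245·3312·3312, 51841·3312+3312·51841) = (5374978561,343394784)
n=3: (5374978561,343394784)∘(51841,3312) = (51841·5374978561+245·3312·343394784, 51841·343394784+3312·5374978561) = (557288527109761,35603857991376)
n=4: (557288527109761,35603857991376)∘(51841,3312) = (51841·557288527109761+245·3312·35603857991376, 51841·35603857991376+3312·557288527109761) = (57780789062419261441,3691479203918451648)
n=5: (57780789062419261441,3691479203918451648)∘(51841,3312) = (51841·57780789062419261441+245·3312·3691479203918451648, 51841·3691479203918451648+3312·57780789062419261441) = (5990827771012465337616001,382739946785069045776560)

51841 3312
5374978561 343394784
557288527109761 35603857991376
57780789062419261441 3691479203918451648
5990827771012465337616001 382739946785069045776560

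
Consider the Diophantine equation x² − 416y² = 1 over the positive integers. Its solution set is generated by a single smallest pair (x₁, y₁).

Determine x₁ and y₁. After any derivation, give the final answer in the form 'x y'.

5201 255

d=416: √d = [20; 2,1,1,9,1,1,2,40] (ℓ=8, even), read p_7/q_7
i=0: a=20 ⇒ p=20, q=1
…
i=5: a=1 ⇒ p=1081, q=53
i=6: a=1 ⇒ p=2060, q=101
i=7: a=2 ⇒ p=5201, q=255
→ (5201, 255).  Check: 5201²=27050401, 416·255²=27050400, difference 1.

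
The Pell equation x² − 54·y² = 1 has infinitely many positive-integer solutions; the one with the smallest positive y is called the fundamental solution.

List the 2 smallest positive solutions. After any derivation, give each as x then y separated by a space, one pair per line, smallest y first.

√54 = [7; 2,1,6,1,2,14, …], period ℓ=6 (even) → k=5
i=0: a=7 ⇒ p=7, q=1
i=1: a=2 ⇒ p=15, q=2
i=2: a=1 ⇒ p=22, q=3
i=3: a=6 ⇒ p=147, q=20
i=4: a=1 ⇒ p=169, q=23
i=5: a=2 ⇒ p=485, q=66
fundamental: x₁=485, y₁=66  (since 235225 − 54·4356 = 1)
k=2:  x_2 = 485·485+54·66·66 = 470449,  y_2 = 485·66+66·485 = 64020

485 66
470449 64020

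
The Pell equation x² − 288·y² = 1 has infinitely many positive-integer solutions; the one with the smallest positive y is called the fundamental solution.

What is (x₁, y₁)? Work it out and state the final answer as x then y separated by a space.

√288 = [16; 1,32, …], period ℓ=2 (even) → k=1
i=0: a=16 ⇒ p=16, q=1
i=1: a=1 ⇒ p=17, q=1
(x₁, y₁) = (17, 1);  17² − 288·1² = 1 ✓

17 1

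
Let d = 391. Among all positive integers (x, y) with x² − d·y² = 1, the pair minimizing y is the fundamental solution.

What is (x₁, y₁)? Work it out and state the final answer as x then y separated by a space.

√391 → a₀=19, period (1,3,2,2,1,…,3,1,38); ℓ=16 even so k=15
k=0  a_k=19  p_k/q_k = 19/1
k=1  a_k=1  p_k/q_k = 20/1
k=2  a_k=3  p_k/q_k = 79/4
…
k=4  a_k=2  p_k/q_k = 435/22
k=5  a_k=1  p_k/q_k = 613/31
…
k=7  a_k=2  p_k/q_k = 2709/137
k=8  a_k=19  p_k/q_k = 52519/2656
k=9  a_k=2  p_k/q_k = 107747/5449
…
k=11  a_k=1  p_k/q_k = 268013/13554
k=12  a_k=2  p_k/q_k = 696292/35213
k=13  a_k=2  p_k/q_k = 1660597/83980
k=14  a_k=3  p_k/q_k = 5678083/287153
k=15  a_k=1  p_k/q_k = 7338680/371133
(x₁, y₁) = (7338680, 371133);  7338680² − 391·371133² = 1 ✓

7338680 371133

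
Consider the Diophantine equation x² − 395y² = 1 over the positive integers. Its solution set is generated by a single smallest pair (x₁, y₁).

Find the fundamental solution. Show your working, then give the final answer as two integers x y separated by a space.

159 8

d=395: √d = [19; 1,6,1,38] (ℓ=4, even), read p_3/q_3
k=0  a_k=19  p_k/q_k = 19/1
k=1  a_k=1  p_k/q_k = 20/1
k=2  a_k=6  p_k/q_k = 139/7
k=3  a_k=1  p_k/q_k = 159/8
fundamental: x₁=159, y₁=8  (since 25281 − 395·64 = 1)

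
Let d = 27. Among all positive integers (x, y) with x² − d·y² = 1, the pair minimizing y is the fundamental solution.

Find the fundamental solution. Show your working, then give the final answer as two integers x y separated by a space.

√27 → a₀=5, period (5,10); ℓ=2 even so k=1
i=0: a=5 ⇒ p=5, q=1
i=1: a=5 ⇒ p=26, q=5
→ (26, 5).  Check: 26²=676, 27·5²=675, difference 1.

26 5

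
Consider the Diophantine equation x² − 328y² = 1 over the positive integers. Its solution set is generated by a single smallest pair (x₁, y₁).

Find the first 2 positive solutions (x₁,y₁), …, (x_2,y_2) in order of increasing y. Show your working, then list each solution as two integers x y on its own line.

163 9
53137 2934

√328 → a₀=18, period (9,36); ℓ=2 even so k=1
step 0: (18, 1)  from 18·(1,0) + (0,1)
step 1: (163, 9)  from 9·(18,1) + (1,0)
→ (163, 9).  Check: 163²=26569, 328·9²=26568, difference 1.
(x_2, y_2) = (163·163 + 328·9·9, 163·9 + 9·163) = (53137, 2934)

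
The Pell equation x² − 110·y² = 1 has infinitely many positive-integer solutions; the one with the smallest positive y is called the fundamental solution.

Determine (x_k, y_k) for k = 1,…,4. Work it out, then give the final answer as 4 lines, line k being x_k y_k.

21 2
881 84
36981 3526
1552321 148008

d=110: √d = [10; 2,20] (ℓ=2, even), read p_1/q_1
a_0=10:  p_0=10·1+0=10,  q_0=10·0+1=1
a_1=2:  p_1=2·10+1=21,  q_1=2·1+0=2
(x₁, y₁) = (21, 2);  21² − 110·2² = 1 ✓
(21+2√110)^2 = 881 + 84√110
(21+2√110)^3 = 36981 + 3526√110
(21+2√110)^4 = 1552321 + 148008√110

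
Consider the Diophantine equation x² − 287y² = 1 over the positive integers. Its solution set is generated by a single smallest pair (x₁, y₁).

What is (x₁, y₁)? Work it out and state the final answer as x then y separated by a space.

288 17

√287 = [16; 1,15,1,32, …], period ℓ=4 (even) → k=3
i=0: a=16 ⇒ p=16, q=1
…
i=2: a=15 ⇒ p=271, q=16
i=3: a=1 ⇒ p=288, q=17
→ (288, 17).  Check: 288²=82944, 287·17²=82943, difference 1.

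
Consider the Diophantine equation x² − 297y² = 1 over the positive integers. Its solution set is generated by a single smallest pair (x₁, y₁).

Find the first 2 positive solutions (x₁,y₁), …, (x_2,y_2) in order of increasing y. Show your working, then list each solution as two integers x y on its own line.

48599 2820
4723725601 274098360

d=297: √d = [17; 4,3,1,1,2,1,1,3,4,34] (ℓ=10, even), read p_9/q_9
step 0: (17, 1)  from 17·(1,0) + (0,1)
step 1: (69, 4)  from 4·(17,1) + (1,0)
step 2: (224, 13)  from 3·(69,4) + (17,1)
step 3: (293, 17)  from 1·(224,13) + (69,4)
step 4: (517, 30)  from 1·(293,17) + (224,13)
step 5: (1327, 77)  from 2·(517,30) + (293,17)
…
step 7: (3171, 184)  from 1·(1844,107) + (1327,77)
step 8: (11357, 659)  from 3·(3171,184) + (1844,107)
step 9: (48599, 2820)  from 4·(11357,659) + (3171,184)
(x₁, y₁) = (48599, 2820);  48599² − 297·2820² = 1 ✓
(48599+2820√297)^2 = 4723725601 + 274098360√297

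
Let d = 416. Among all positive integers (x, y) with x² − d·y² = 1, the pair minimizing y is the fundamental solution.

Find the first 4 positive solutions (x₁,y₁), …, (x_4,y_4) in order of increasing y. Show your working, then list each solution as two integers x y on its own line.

5201 255
54100801 2652510
562756526801 27591408765
5853793337683201 287005831321020

√416 → a₀=20, period (2,1,1,9,1,1,2,40); ℓ=8 even so k=7
k=0  a_k=20  p_k/q_k = 20/1
k=1  a_k=2  p_k/q_k = 41/2
…
k=3  a_k=1  p_k/q_k = 102/5
k=4  a_k=9  p_k/q_k = 979/48
k=5  a_k=1  p_k/q_k = 1081/53
k=6  a_k=1  p_k/q_k = 2060/101
k=7  a_k=2  p_k/q_k = 5201/255
fundamental: x₁=5201, y₁=255  (since 27050401 − 416·65025 = 1)
k=2:  x_2 = 5201·5201+416·255·255 = 54100801,  y_2 = 5201·255+255·5201 = 2652510
k=3:  x_3 = 5201·54100801+416·255·2652510 = 562756526801,  y_3 = 5201·2652510+255·54100801 = 27591408765
k=4:  x_4 = 5201·562756526801+416·255·27591408765 = 5853793337683201,  y_4 = 5201·27591408765+255·562756526801 = 287005831321020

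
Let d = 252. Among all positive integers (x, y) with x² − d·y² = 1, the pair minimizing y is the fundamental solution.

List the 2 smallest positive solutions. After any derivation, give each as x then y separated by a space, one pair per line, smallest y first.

√252 → a₀=15, period (1,6,1,30); ℓ=4 even so k=3
a_0=15:  p_0=15·1+0=15,  q_0=15·0+1=1
a_1=1:  p_1=1·15+1=16,  q_1=1·1+0=1
a_2=6:  p_2=6·16+15=111,  q_2=6·1+1=7
a_3=1:  p_3=1·111+16=127,  q_3=1·7+1=8
(x₁, y₁) = (127, 8);  127² − 252·8² = 1 ✓
(x_2, y_2) = (127·127 + 252·8·8, 127·8 + 8·127) = (32257, 2032)

127 8
32257 2032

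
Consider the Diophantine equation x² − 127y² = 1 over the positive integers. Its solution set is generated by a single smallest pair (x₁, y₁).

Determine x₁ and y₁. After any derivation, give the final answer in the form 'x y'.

4730624 419775

√127 = [11; 3,1,2,2,7,11,7,2,2,1,3,22, …], period ℓ=12 (even) → k=11
k=0  a_k=11  p_k/q_k = 11/1
k=1  a_k=3  p_k/q_k = 34/3
…
k=3  a_k=2  p_k/q_k = 124/11
k=4  a_k=2  p_k/q_k = 293/26
k=5  a_k=7  p_k/q_k = 2175/193
…
k=8  a_k=2  p_k/q_k = 367620/32621
k=9  a_k=2  p_k/q_k = 906941/80478
k=10  a_k=1  p_k/q_k = 1274561/113099
k=11  a_k=3  p_k/q_k = 4730624/419775
fundamental: x₁=4730624, y₁=419775  (since 22378803429376 − 127·176211050625 = 1)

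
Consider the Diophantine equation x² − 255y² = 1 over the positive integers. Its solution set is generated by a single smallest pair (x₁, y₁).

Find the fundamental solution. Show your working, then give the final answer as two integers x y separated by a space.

16 1

d=255: √d = [15; 1,30] (ℓ=2, even), read p_1/q_1
a_0=15:  p_0=15·1+0=15,  q_0=15·0+1=1
a_1=1:  p_1=1·15+1=16,  q_1=1·1+0=1
(x₁, y₁) = (16, 1);  16² − 255·1² = 1 ✓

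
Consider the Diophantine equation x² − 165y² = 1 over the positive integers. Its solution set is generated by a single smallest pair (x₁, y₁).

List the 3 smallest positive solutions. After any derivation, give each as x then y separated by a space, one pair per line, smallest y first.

√165 = [12; 1,5,2,5,1,24, …], period ℓ=6 (even) → k=5
step 0: (12, 1)  from 12·(1,0) + (0,1)
step 1: (13, 1)  from 1·(12,1) + (1,0)
…
step 3: (167, 13)  from 2·(77,6) + (13,1)
step 4: (912, 71)  from 5·(167,13) + (77,6)
step 5: (1079, 84)  from 1·(912,71) + (167,13)
→ (1079, 84).  Check: 1079²=1164241, 165·84²=1164240, difference 1.
(x_2, y_2) = (1079·1079 + 165·84·84, 1079·84 + 84·1079) = (2328481, 181272)
(x_3, y_3) = (1079·2328481 + 165·84·181272, 1079·181272 + 84·2328481) = (5024860919, 391184892)

1079 84
2328481 181272
5024860919 391184892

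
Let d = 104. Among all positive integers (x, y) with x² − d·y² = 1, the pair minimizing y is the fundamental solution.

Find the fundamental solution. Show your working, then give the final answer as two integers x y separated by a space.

51 5

[10; 5,20] for √104; ℓ=2 ⇒ convergent index 1
step 0: (10, 1)  from 10·(1,0) + (0,1)
step 1: (51, 5)  from 5·(10,1) + (1,0)
→ (51, 5).  Check: 51²=2601, 104·5²=2600, difference 1.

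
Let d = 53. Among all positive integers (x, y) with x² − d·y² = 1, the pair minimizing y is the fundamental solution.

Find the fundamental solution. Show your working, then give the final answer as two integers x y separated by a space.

d=53: √d = [7; 3,1,1,3,14] (ℓ=5, odd), read p_9/q_9
i=0: a=7 ⇒ p=7, q=1
i=1: a=3 ⇒ p=22, q=3
…
i=4: a=3 ⇒ p=182, q=25
…
i=8: a=1 ⇒ p=18557, q=2549
i=9: a=3 ⇒ p=66249, q=9100
fundamental: x₁=66249, y₁=9100  (since 4388930001 − 53·82810000 = 1)

66249 9100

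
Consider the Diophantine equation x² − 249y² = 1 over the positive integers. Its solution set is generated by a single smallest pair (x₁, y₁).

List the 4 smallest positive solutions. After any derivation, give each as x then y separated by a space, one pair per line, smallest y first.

[15; 1,3,1,1,5,…,3,1,30] for √249; ℓ=16 ⇒ convergent index 15
step 0: (15, 1)  from 15·(1,0) + (0,1)
step 1: (16, 1)  from 1·(15,1) + (1,0)
…
step 3: (79, 5)  from 1·(63,4) + (16,1)
step 4: (142, 9)  from 1·(79,5) + (63,4)
step 5: (789, 50)  from 5·(142,9) + (79,5)
step 6: (931, 59)  from 1·(789,50) + (142,9)
…
step 9: (113835, 7214)  from 3·(36751,2329) + (3582,227)
step 10: (150586, 9543)  from 1·(113835,7214) + (36751,2329)
…
step 13: (1884116, 119401)  from 1·(1017351,64472) + (866765,54929)
step 14: (6669699, 422675)  from 3·(1884116,119401) + (1017351,64472)
step 15: (8553815, 542076)  from 1·(6669699,422675) + (1884116,119401)
(x₁, y₁) = (8553815, 542076);  8553815² − 249·542076² = 1 ✓
(8553815+542076√249)^2 = 146335502108449 + 9273635639880√249
(8553815+542076√249)^3 = 2503453625935556812055 + 158649927281879742324√249
(8553815+542076√249)^4 = 42828158354663763449114371201 + 2714124255465295062538692240√249

8553815 542076
146335502108449 9273635639880
2503453625935556812055 158649927281879742324
42828158354663763449114371201 2714124255465295062538692240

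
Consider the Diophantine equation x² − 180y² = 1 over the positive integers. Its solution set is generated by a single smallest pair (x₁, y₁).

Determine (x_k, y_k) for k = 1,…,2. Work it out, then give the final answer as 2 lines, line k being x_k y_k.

[13; 2,2,2,26] for √180; ℓ=4 ⇒ convergent index 3
a_0=13:  p_0=13·1+0=13,  q_0=13·0+1=1
a_1=2:  p_1=2·13+1=27,  q_1=2·1+0=2
a_2=2:  p_2=2·27+13=67,  q_2=2·2+1=5
a_3=2:  p_3=2·67+27=161,  q_3=2·5+2=12
fundamental: x₁=161, y₁=12  (since 25921 − 180·144 = 1)
k=2:  x_2 = 161·161+180·12·12 = 51841,  y_2 = 161·12+12·161 = 3864

161 12
51841 3864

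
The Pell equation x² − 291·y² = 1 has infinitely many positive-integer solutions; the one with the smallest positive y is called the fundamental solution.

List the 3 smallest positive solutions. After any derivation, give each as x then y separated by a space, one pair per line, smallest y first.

290 17
168199 9860
97555130 5718783

d=291: √d = [17; 17,34] (ℓ=2, even), read p_1/q_1
k=0  a_k=17  p_k/q_k = 17/1
k=1  a_k=17  p_k/q_k = 290/17
fundamental: x₁=290, y₁=17  (since 84100 − 291·289 = 1)
n=2: (290,17)∘(290,17) = (290·290+291·17·17, 290·17+17·290) = (168199,9860)
n=3: (168199,9860)∘(290,17) = (290·168199+291·17·9860, 290·9860+17·168199) = (97555130,5718783)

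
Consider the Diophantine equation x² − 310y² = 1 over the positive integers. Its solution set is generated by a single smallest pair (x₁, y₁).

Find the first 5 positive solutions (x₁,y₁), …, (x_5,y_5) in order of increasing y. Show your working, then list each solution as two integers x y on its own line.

848719 48204
1440647881921 81823301352
2445410459391369679 138889981000287972
4150932639366927117300481 235757131569084991314384
7045950797499272621676902497999 400183113896225599505705060220

√310 → a₀=17, period (1,1,1,1,5,…,1,1,34); ℓ=16 even so k=15
step 0: (17, 1)  from 17·(1,0) + (0,1)
…
step 2: (35, 2)  from 1·(18,1) + (17,1)
…
step 6: (1567, 89)  from 3·(493,28) + (88,5)
…
step 9: (7747, 440)  from 1·(5687,323) + (2060,117)
…
step 11: (152387, 8655)  from 5·(28928,1643) + (7747,440)
…
step 13: (333702, 18953)  from 1·(181315,10298) + (152387,8655)
step 14: (515017, 29251)  from 1·(333702,18953) + (181315,10298)
step 15: (848719, 48204)  from 1·(515017,29251) + (333702,18953)
(x₁, y₁) = (848719, 48204);  848719² − 310·48204² = 1 ✓
(x_2, y_2) = (848719·848719 + 310·48204·48204, 848719·48204 + 48204·848719) = (1440647881921, 81823301352)
(x_3, y_3) = (848719·1440647881921 + 310·48204·81823301352, 848719·81823301352 + 48204·1440647881921) = (2445410459391369679, 138889981000287972)
(x_4, y_4) = (848719·2445410459391369679 + 310·48204·138889981000287972, 848719·138889981000287972 + 48204·2445410459391369679) = (4150932639366927117300481, 235757131569084991314384)
(x_5, y_5) = (848719·4150932639366927117300481 + 310·48204·235757131569084991314384, 848719·235757131569084991314384 + 48204·4150932639366927117300481) = (7045950797499272621676902497999, 400183113896225599505705060220)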